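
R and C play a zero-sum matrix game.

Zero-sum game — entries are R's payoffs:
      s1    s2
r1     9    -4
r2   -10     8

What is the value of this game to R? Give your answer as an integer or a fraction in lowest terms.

32/31

Row minima are -4 and -10, so R's maximin is -4; column maxima are 9 and 8, so C's minimax is 8. These differ, so the equilibrium is in mixed strategies.
Let R play r1 with probability p. C is indifferent when 9p − 10(1−p) = −4p + 8(1−p), giving p = 18/31.
Let C play s1 with probability q. R is indifferent when 9q − 4(1−q) = −10q + 8(1−q), giving q = 12/31.
The value is 9·(12/31) + (-4)·(19/31) = 32/31.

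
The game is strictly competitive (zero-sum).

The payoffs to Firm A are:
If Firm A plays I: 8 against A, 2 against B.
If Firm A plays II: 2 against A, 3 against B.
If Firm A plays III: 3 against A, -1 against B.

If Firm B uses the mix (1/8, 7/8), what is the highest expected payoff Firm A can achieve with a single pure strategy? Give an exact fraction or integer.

23/8

I: (8)·(1/8) + (2)·(7/8) = 11/4.
II: (2)·(1/8) + (3)·(7/8) = 23/8.
III: (3)·(1/8) + (-1)·(7/8) = -1/2.
The best pure response is II with expected payoff 23/8.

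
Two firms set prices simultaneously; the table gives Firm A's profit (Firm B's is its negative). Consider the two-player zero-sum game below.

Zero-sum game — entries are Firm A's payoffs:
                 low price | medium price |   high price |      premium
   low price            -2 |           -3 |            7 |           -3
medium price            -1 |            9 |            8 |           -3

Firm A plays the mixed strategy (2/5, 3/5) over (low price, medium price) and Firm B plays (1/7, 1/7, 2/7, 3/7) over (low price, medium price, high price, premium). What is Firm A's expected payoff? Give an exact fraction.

9/7

Against (1/7, 1/7, 2/7, 3/7), each row's expected payoff is low price: 0; medium price: 15/7.
Taking the (2/5, 3/5)-weighted average: (2/5)·(0) + (3/5)·(15/7) = 9/7.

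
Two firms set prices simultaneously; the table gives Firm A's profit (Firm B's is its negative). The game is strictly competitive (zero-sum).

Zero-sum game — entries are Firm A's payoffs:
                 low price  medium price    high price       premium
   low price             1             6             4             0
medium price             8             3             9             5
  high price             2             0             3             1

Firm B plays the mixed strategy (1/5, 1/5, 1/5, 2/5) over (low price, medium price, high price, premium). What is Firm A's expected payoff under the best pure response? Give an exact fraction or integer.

6

low price: (1)·(1/5) + (6)·(1/5) + (4)·(1/5) + (0)·(2/5) = 11/5.
medium price: (8)·(1/5) + (3)·(1/5) + (9)·(1/5) + (5)·(2/5) = 6.
high price: (2)·(1/5) + (0)·(1/5) + (3)·(1/5) + (1)·(2/5) = 7/5.
The best pure response is medium price with expected payoff 6.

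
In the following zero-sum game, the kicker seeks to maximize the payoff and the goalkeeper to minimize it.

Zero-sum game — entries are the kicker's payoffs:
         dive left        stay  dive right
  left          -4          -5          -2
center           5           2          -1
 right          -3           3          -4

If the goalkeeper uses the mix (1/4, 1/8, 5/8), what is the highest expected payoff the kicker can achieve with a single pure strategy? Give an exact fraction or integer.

left: (-4)·(1/4) + (-5)·(1/8) + (-2)·(5/8) = -23/8.
center: (5)·(1/4) + (2)·(1/8) + (-1)·(5/8) = 7/8.
right: (-3)·(1/4) + (3)·(1/8) + (-4)·(5/8) = -23/8.
The best pure response is center with expected payoff 7/8.

7/8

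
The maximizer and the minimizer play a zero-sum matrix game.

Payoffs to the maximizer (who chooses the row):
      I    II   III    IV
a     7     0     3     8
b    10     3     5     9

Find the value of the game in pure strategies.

3

Row minima: 0, 3 → the maximizer's maximin is 3.
Column maxima: 10, 3, 5, 9 → the minimizer's minimax is 3.
They coincide at (b, II), so the value is 3.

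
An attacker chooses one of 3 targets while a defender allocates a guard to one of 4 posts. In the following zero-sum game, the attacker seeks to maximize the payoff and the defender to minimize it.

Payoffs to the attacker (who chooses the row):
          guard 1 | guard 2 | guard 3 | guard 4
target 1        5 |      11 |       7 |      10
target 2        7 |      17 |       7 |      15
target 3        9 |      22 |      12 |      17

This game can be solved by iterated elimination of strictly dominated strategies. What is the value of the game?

Column guard 4 is strictly dominated by guard 1 for the defender (5<10, 7<15, 9<17); eliminate guard 4.
Row target 1 is strictly dominated by row target 3 (9>5, 22>11, 12>7); eliminate target 1.
Row target 2 is strictly dominated by row target 3 (9>7, 22>17, 12>7); eliminate target 2.
Column guard 2 is strictly dominated by guard 1 for the defender (9<22); eliminate guard 2.
Column guard 3 is strictly dominated by guard 1 for the defender (9<12); eliminate guard 3.
Only (target 3, guard 1) remains, with payoff 9.

9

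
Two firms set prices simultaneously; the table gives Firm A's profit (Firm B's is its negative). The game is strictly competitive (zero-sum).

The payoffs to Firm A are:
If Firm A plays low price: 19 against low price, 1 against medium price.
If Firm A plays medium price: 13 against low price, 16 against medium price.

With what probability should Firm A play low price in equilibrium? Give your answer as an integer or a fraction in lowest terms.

Row minima are 1 and 13, so Firm A's maximin is 13; column maxima are 19 and 16, so Firm B's minimax is 16. These differ, so the equilibrium is in mixed strategies.
Let Firm A play low price with probability p. Firm B is indifferent when 19p + 13(1−p) = p + 16(1−p), giving p = 1/7.

1/7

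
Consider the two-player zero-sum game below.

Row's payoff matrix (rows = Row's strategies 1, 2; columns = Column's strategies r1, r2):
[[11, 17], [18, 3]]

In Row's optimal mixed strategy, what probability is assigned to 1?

Row minima are 11 and 3, so Row's maximin is 11; column maxima are 18 and 17, so Column's minimax is 17. These differ, so the equilibrium is in mixed strategies.
Let Row play 1 with probability p. Column is indifferent when 11p + 18(1−p) = 17p + 3(1−p), giving p = 5/7.

5/7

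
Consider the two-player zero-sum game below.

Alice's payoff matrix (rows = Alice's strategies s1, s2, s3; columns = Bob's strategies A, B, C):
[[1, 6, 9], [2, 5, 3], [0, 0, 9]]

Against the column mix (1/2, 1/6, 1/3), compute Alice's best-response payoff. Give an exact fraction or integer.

s1: (1)·(1/2) + (6)·(1/6) + (9)·(1/3) = 9/2.
s2: (2)·(1/2) + (5)·(1/6) + (3)·(1/3) = 17/6.
s3: (0)·(1/2) + (0)·(1/6) + (9)·(1/3) = 3.
The best pure response is s1 with expected payoff 9/2.

9/2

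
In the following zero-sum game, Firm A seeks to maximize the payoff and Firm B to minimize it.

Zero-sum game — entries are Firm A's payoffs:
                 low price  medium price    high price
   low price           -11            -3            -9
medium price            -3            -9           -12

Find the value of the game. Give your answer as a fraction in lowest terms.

Column medium price is strictly dominated by high price for Firm B (it gives Firm A more in every row).
The remaining 2×2 game on (low price, medium price) × (low price, high price) has no saddle point. Let Firm A play low price with probability p; indifference gives −11p − 3(1−p) = −9p − 12(1−p), so p = 9/11.
Similarly Firm B's optimal q on low price is 3/11, and the value is -11·(3/11) + (-9)·(8/11) = -105/11.

-105/11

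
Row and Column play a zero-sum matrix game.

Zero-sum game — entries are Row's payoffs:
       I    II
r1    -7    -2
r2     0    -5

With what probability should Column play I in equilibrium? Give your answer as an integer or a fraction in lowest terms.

Row minima are -7 and -5, so Row's maximin is -5; column maxima are 0 and -2, so Column's minimax is -2. These differ, so the equilibrium is in mixed strategies.
Let Column play I with probability q. Row is indifferent when −7q − 2(1−q) = −5(1−q), giving q = 3/10.

3/10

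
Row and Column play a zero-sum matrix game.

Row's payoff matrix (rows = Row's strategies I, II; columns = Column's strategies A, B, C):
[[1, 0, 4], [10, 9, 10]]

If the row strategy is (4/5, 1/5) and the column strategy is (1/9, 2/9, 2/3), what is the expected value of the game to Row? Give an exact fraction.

Against (1/9, 2/9, 2/3), each row's expected payoff is I: 25/9; II: 88/9.
Taking the (4/5, 1/5)-weighted average: (4/5)·(25/9) + (1/5)·(88/9) = 188/45.

188/45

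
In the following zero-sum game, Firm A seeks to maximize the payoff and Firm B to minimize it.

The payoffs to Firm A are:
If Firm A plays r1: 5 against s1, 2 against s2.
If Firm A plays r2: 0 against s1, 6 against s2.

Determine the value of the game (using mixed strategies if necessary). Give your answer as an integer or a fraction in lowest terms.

Row minima are 2 and 0, so Firm A's maximin is 2; column maxima are 5 and 6, so Firm B's minimax is 5. These differ, so the equilibrium is in mixed strategies.
Let Firm A play r1 with probability p. Firm B is indifferent when 5p = 2p + 6(1−p), giving p = 2/3.
Let Firm B play s1 with probability q. Firm A is indifferent when 5q + 2(1−q) = 6(1−q), giving q = 4/9.
The value is 5·(4/9) + (2)·(5/9) = 10/3.

10/3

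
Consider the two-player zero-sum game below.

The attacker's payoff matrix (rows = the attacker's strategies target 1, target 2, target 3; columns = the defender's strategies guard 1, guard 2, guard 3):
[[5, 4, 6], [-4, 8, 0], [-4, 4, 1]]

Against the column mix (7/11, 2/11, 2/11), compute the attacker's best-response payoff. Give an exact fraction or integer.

target 1: (5)·(7/11) + (4)·(2/11) + (6)·(2/11) = 5.
target 2: (-4)·(7/11) + (8)·(2/11) + (0)·(2/11) = -12/11.
target 3: (-4)·(7/11) + (4)·(2/11) + (1)·(2/11) = -18/11.
The best pure response is target 1 with expected payoff 5.

5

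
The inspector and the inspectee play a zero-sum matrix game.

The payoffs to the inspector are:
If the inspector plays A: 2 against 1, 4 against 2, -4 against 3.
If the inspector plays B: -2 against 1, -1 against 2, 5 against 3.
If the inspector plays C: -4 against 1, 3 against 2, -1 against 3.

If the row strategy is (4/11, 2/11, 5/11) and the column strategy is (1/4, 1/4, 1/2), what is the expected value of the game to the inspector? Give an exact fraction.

-9/44

Against (1/4, 1/4, 1/2), each row's expected payoff is A: -1/2; B: 7/4; C: -3/4.
Taking the (4/11, 2/11, 5/11)-weighted average: (4/11)·(-1/2) + (2/11)·(7/4) + (5/11)·(-3/4) = -9/44.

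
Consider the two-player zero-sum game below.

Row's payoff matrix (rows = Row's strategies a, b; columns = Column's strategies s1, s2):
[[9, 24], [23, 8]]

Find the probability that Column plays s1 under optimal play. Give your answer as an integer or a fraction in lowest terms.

8/15

Row minima are 9 and 8, so Row's maximin is 9; column maxima are 23 and 24, so Column's minimax is 23. These differ, so the equilibrium is in mixed strategies.
Let Column play s1 with probability q. Row is indifferent when 9q + 24(1−q) = 23q + 8(1−q), giving q = 8/15.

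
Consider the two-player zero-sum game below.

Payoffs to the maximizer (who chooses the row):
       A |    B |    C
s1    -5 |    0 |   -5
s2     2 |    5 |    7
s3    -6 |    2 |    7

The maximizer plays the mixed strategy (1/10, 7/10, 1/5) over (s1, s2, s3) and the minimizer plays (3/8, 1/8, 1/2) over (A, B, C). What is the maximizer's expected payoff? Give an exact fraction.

131/40

Against (3/8, 1/8, 1/2), each row's expected payoff is s1: -35/8; s2: 39/8; s3: 3/2.
Taking the (1/10, 7/10, 1/5)-weighted average: (1/10)·(-35/8) + (7/10)·(39/8) + (1/5)·(3/2) = 131/40.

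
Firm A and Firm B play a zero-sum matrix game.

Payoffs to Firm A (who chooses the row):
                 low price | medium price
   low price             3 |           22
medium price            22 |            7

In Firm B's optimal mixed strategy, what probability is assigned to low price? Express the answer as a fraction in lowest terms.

15/34

Row minima are 3 and 7, so Firm A's maximin is 7; column maxima are 22 and 22, so Firm B's minimax is 22. These differ, so the equilibrium is in mixed strategies.
Let Firm B play low price with probability q. Firm A is indifferent when 3q + 22(1−q) = 22q + 7(1−q), giving q = 15/34.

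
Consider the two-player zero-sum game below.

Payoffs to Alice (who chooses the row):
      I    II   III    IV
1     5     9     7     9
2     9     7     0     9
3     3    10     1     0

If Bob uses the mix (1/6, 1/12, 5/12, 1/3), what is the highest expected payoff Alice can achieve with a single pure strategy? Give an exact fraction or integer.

1: (5)·(1/6) + (9)·(1/12) + (7)·(5/12) + (9)·(1/3) = 15/2.
2: (9)·(1/6) + (7)·(1/12) + (0)·(5/12) + (9)·(1/3) = 61/12.
3: (3)·(1/6) + (10)·(1/12) + (1)·(5/12) + (0)·(1/3) = 7/4.
The best pure response is 1 with expected payoff 15/2.

15/2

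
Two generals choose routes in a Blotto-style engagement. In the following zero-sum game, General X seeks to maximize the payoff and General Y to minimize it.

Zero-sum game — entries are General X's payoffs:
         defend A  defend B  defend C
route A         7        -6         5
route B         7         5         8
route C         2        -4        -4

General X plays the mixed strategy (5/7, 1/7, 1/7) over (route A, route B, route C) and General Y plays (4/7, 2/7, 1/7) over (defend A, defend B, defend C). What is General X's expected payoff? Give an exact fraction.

Against (4/7, 2/7, 1/7), each row's expected payoff is route A: 3; route B: 46/7; route C: -4/7.
Taking the (5/7, 1/7, 1/7)-weighted average: (5/7)·(3) + (1/7)·(46/7) + (1/7)·(-4/7) = 3.

3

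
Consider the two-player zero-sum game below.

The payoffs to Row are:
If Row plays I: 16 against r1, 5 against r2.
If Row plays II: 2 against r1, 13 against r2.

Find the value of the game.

9

Row minima are 5 and 2, so Row's maximin is 5; column maxima are 16 and 13, so Column's minimax is 13. These differ, so the equilibrium is in mixed strategies.
Let Row play I with probability p. Column is indifferent when 16p + 2(1−p) = 5p + 13(1−p), giving p = 1/2.
Let Column play r1 with probability q. Row is indifferent when 16q + 5(1−q) = 2q + 13(1−q), giving q = 4/11.
The value is 16·(4/11) + (5)·(7/11) = 9.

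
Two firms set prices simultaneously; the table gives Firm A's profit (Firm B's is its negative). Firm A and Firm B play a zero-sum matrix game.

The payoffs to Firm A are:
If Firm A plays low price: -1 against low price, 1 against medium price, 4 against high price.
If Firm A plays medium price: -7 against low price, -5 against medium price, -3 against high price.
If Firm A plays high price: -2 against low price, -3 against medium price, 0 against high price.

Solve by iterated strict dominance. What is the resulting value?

Row medium price is strictly dominated by row low price (-1>-7, 1>-5, 4>-3); eliminate medium price.
Row high price is strictly dominated by row low price (-1>-2, 1>-3, 4>0); eliminate high price.
Column high price is strictly dominated by low price for Firm B (-1<4); eliminate high price.
Column medium price is strictly dominated by low price for Firm B (-1<1); eliminate medium price.
Only (low price, low price) remains, with payoff -1.

-1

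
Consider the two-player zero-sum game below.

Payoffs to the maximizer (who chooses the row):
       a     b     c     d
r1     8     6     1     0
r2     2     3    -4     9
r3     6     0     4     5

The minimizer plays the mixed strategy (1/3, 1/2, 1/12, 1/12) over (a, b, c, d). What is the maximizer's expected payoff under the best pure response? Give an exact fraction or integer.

23/4

r1: (8)·(1/3) + (6)·(1/2) + (1)·(1/12) + (0)·(1/12) = 23/4.
r2: (2)·(1/3) + (3)·(1/2) + (-4)·(1/12) + (9)·(1/12) = 31/12.
r3: (6)·(1/3) + (0)·(1/2) + (4)·(1/12) + (5)·(1/12) = 11/4.
The best pure response is r1 with expected payoff 23/4.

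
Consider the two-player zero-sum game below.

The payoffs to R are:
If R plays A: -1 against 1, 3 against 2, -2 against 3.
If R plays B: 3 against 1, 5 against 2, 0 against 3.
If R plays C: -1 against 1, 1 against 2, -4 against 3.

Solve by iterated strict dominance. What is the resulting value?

Column 2 is strictly dominated by 1 for C (-1<3, 3<5, -1<1); eliminate 2.
Column 1 is strictly dominated by 3 for C (-2<-1, 0<3, -4<-1); eliminate 1.
Row A is strictly dominated by row B (0>-2); eliminate A.
Row C is strictly dominated by row B (0>-4); eliminate C.
Only (B, 3) remains, with payoff 0.

0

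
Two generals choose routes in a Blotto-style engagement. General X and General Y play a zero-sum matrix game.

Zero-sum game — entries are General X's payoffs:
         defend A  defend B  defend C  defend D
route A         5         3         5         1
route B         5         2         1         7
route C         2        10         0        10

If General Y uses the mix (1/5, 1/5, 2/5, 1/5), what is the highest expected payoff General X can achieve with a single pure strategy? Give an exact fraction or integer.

route A: (5)·(1/5) + (3)·(1/5) + (5)·(2/5) + (1)·(1/5) = 19/5.
route B: (5)·(1/5) + (2)·(1/5) + (1)·(2/5) + (7)·(1/5) = 16/5.
route C: (2)·(1/5) + (10)·(1/5) + (0)·(2/5) + (10)·(1/5) = 22/5.
The best pure response is route C with expected payoff 22/5.

22/5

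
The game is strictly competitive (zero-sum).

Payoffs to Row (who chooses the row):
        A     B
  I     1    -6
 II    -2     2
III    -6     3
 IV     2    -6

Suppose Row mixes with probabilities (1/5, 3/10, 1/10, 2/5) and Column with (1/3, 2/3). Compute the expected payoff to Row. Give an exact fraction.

-28/15

Against (1/3, 2/3), each row's expected payoff is I: -11/3; II: 2/3; III: 0; IV: -10/3.
Taking the (1/5, 3/10, 1/10, 2/5)-weighted average: (1/5)·(-11/3) + (3/10)·(2/3) + (1/10)·(0) + (2/5)·(-10/3) = -28/15.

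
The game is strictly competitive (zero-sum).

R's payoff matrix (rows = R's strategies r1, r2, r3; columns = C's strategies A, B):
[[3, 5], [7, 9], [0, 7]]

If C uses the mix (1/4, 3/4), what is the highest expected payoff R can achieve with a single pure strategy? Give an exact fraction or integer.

17/2

r1: (3)·(1/4) + (5)·(3/4) = 9/2.
r2: (7)·(1/4) + (9)·(3/4) = 17/2.
r3: (0)·(1/4) + (7)·(3/4) = 21/4.
The best pure response is r2 with expected payoff 17/2.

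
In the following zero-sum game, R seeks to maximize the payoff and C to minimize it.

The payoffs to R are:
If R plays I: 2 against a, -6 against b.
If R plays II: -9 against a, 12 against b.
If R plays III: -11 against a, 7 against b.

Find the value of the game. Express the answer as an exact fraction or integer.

Row III is strictly dominated by row II, so R never plays it.
The remaining 2×2 game on (I, II) × (a, b) has no saddle point. Let R play I with probability p; indifference gives 2p − 9(1−p) = −6p + 12(1−p), so p = 21/29.
Similarly C's optimal q on a is 18/29, and the value is 2·(18/29) + (-6)·(11/29) = -30/29.

-30/29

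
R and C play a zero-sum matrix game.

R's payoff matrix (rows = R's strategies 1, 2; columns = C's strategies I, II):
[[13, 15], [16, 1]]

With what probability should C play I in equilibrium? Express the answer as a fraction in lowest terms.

14/17

Row minima are 13 and 1, so R's maximin is 13; column maxima are 16 and 15, so C's minimax is 15. These differ, so the equilibrium is in mixed strategies.
Let C play I with probability q. R is indifferent when 13q + 15(1−q) = 16q + (1−q), giving q = 14/17.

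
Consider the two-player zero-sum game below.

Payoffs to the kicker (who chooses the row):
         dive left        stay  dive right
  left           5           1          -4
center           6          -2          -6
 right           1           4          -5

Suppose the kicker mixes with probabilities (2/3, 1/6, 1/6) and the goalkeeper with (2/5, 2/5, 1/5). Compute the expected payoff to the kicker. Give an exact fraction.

Against (2/5, 2/5, 1/5), each row's expected payoff is left: 8/5; center: 2/5; right: 1.
Taking the (2/3, 1/6, 1/6)-weighted average: (2/3)·(8/5) + (1/6)·(2/5) + (1/6)·(1) = 13/10.

13/10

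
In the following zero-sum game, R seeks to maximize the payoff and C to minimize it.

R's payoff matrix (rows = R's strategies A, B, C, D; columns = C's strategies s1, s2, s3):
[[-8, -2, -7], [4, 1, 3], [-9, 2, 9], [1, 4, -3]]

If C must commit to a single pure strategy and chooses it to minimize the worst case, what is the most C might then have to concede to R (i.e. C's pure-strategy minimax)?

4

The worst case (largest entry) in each column is s1: 4, s2: 4, s3: 9.
The best (smallest) of these is 4.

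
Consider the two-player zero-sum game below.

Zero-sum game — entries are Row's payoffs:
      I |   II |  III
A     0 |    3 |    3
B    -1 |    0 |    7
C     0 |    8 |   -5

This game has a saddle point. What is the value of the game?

Row minima: 0, -1, -5 → Row's maximin is 0.
Column maxima: 0, 8, 7 → Column's minimax is 0.
They coincide at (A, I), so the value is 0.

0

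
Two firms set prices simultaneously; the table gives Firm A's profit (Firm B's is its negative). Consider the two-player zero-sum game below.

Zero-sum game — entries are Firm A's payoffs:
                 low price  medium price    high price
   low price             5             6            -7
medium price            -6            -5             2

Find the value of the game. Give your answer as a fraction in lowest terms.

-8/5

Column medium price is strictly dominated by low price for Firm B (it gives Firm A more in every row).
The remaining 2×2 game on (low price, medium price) × (low price, high price) has no saddle point. Let Firm A play low price with probability p; indifference gives 5p − 6(1−p) = −7p + 2(1−p), so p = 2/5.
Similarly Firm B's optimal q on low price is 9/20, and the value is 5·(9/20) + (-7)·(11/20) = -8/5.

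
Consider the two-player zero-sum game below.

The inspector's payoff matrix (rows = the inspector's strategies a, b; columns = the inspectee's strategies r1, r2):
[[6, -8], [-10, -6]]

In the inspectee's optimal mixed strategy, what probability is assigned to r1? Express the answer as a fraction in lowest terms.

Row minima are -8 and -10, so the inspector's maximin is -8; column maxima are 6 and -6, so the inspectee's minimax is -6. These differ, so the equilibrium is in mixed strategies.
Let the inspectee play r1 with probability q. The inspector is indifferent when 6q − 8(1−q) = −10q − 6(1−q), giving q = 1/9.

1/9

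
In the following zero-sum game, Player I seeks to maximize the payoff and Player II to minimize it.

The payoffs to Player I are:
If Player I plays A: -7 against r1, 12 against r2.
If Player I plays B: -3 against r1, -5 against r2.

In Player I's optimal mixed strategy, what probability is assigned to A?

2/21

Row minima are -7 and -5, so Player I's maximin is -5; column maxima are -3 and 12, so Player II's minimax is -3. These differ, so the equilibrium is in mixed strategies.
Let Player I play A with probability p. Player II is indifferent when −7p − 3(1−p) = 12p − 5(1−p), giving p = 2/21.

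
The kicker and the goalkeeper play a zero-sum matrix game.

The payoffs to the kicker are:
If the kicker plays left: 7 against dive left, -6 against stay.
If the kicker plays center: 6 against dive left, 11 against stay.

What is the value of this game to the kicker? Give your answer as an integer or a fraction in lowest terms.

113/18

Row minima are -6 and 6, so the kicker's maximin is 6; column maxima are 7 and 11, so the goalkeeper's minimax is 7. These differ, so the equilibrium is in mixed strategies.
Let the kicker play left with probability p. The goalkeeper is indifferent when 7p + 6(1−p) = −6p + 11(1−p), giving p = 5/18.
Let the goalkeeper play dive left with probability q. The kicker is indifferent when 7q − 6(1−q) = 6q + 11(1−q), giving q = 17/18.
The value is 7·(17/18) + (-6)·(1/18) = 113/18.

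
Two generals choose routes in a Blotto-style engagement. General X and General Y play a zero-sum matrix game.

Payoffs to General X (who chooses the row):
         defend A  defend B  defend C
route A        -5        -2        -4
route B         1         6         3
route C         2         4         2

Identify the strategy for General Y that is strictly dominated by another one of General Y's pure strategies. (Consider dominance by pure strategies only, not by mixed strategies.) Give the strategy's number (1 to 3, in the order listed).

General Y prefers columns that give General X less. Compare defend B with defend A: -5 < -2, 1 < 6, 2 < 4.
So defend A strictly dominates defend B for General Y; defend B is strictly dominated.

2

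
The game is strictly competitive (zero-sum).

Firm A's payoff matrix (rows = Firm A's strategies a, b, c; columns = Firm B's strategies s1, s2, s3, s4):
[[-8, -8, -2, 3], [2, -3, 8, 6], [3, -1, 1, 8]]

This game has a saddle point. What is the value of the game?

Row minima: -8, -3, -1 → Firm A's maximin is -1.
Column maxima: 3, -1, 8, 8 → Firm B's minimax is -1.
They coincide at (c, s2), so the value is -1.

-1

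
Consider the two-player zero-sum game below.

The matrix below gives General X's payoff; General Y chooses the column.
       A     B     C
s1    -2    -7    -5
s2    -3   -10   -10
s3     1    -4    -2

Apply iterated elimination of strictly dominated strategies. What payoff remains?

Column A is strictly dominated by B for General Y (-7<-2, -10<-3, -4<1); eliminate A.
Row s1 is strictly dominated by row s3 (-4>-7, -2>-5); eliminate s1.
Row s2 is strictly dominated by row s3 (-4>-10, -2>-10); eliminate s2.
Column C is strictly dominated by B for General Y (-4<-2); eliminate C.
Only (s3, B) remains, with payoff -4.

-4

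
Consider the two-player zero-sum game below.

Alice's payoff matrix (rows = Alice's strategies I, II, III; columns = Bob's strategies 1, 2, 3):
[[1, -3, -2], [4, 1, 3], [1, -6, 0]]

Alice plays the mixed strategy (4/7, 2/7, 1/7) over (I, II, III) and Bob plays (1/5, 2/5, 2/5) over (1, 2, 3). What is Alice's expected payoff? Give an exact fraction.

Against (1/5, 2/5, 2/5), each row's expected payoff is I: -9/5; II: 12/5; III: -11/5.
Taking the (4/7, 2/7, 1/7)-weighted average: (4/7)·(-9/5) + (2/7)·(12/5) + (1/7)·(-11/5) = -23/35.

-23/35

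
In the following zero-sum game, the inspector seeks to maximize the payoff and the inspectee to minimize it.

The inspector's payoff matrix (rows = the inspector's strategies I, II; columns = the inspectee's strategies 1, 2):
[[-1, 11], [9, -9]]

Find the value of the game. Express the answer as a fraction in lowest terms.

3

Row minima are -1 and -9, so the inspector's maximin is -1; column maxima are 9 and 11, so the inspectee's minimax is 9. These differ, so the equilibrium is in mixed strategies.
Let the inspector play I with probability p. The inspectee is indifferent when −p + 9(1−p) = 11p − 9(1−p), giving p = 3/5.
Let the inspectee play 1 with probability q. The inspector is indifferent when −q + 11(1−q) = 9q − 9(1−q), giving q = 2/3.
The value is -1·(2/3) + (11)·(1/3) = 3.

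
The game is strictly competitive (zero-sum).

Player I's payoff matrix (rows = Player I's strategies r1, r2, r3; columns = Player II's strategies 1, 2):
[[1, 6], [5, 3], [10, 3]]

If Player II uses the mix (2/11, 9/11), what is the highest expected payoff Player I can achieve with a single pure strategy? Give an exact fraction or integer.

56/11

r1: (1)·(2/11) + (6)·(9/11) = 56/11.
r2: (5)·(2/11) + (3)·(9/11) = 37/11.
r3: (10)·(2/11) + (3)·(9/11) = 47/11.
The best pure response is r1 with expected payoff 56/11.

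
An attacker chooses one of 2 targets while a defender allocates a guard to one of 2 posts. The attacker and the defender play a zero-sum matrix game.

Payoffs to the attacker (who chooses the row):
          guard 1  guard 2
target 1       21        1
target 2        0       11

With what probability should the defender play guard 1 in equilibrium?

Row minima are 1 and 0, so the attacker's maximin is 1; column maxima are 21 and 11, so the defender's minimax is 11. These differ, so the equilibrium is in mixed strategies.
Let the defender play guard 1 with probability q. The attacker is indifferent when 21q + (1−q) = 11(1−q), giving q = 10/31.

10/31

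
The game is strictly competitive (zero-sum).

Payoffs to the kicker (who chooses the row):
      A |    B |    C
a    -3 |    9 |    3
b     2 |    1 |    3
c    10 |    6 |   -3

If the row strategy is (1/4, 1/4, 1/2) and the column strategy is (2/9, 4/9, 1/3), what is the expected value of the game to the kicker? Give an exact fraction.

Against (2/9, 4/9, 1/3), each row's expected payoff is a: 13/3; b: 17/9; c: 35/9.
Taking the (1/4, 1/4, 1/2)-weighted average: (1/4)·(13/3) + (1/4)·(17/9) + (1/2)·(35/9) = 7/2.

7/2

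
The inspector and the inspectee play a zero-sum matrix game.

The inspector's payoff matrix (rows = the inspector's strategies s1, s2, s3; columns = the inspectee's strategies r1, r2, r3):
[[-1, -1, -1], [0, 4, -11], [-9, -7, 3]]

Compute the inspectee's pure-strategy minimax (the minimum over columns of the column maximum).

0

The worst case (largest entry) in each column is r1: 0, r2: 4, r3: 3.
The best (smallest) of these is 0.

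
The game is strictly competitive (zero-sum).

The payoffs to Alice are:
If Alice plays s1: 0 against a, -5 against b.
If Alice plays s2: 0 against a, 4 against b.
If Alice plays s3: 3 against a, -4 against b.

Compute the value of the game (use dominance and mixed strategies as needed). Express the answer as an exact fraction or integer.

12/11

Row s1 is strictly dominated by row s3, so Alice never plays it.
The remaining 2×2 game on (s2, s3) × (a, b) has no saddle point. Let Alice play s2 with probability p; indifference gives 3(1−p) = 4p − 4(1−p), so p = 7/11.
Similarly Bob's optimal q on a is 8/11, and the value is 0·(8/11) + (4)·(3/11) = 12/11.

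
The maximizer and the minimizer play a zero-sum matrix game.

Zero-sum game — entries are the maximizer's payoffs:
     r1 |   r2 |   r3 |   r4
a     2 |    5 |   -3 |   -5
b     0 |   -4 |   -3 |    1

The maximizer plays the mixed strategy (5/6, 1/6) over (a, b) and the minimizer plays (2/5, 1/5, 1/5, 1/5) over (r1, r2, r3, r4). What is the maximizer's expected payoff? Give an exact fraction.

-1/30

Against (2/5, 1/5, 1/5, 1/5), each row's expected payoff is a: 1/5; b: -6/5.
Taking the (5/6, 1/6)-weighted average: (5/6)·(1/5) + (1/6)·(-6/5) = -1/30.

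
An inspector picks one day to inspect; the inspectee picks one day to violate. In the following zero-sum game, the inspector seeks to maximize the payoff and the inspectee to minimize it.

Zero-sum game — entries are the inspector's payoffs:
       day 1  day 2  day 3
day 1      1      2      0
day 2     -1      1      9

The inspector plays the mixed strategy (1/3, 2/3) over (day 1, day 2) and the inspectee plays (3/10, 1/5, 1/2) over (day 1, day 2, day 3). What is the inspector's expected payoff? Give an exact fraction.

19/6

Against (3/10, 1/5, 1/2), each row's expected payoff is day 1: 7/10; day 2: 22/5.
Taking the (1/3, 2/3)-weighted average: (1/3)·(7/10) + (2/3)·(22/5) = 19/6.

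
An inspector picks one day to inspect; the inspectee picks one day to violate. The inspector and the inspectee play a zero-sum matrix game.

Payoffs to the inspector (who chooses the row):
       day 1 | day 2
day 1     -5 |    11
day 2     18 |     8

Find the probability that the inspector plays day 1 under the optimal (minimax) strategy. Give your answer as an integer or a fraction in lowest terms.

Row minima are -5 and 8, so the inspector's maximin is 8; column maxima are 18 and 11, so the inspectee's minimax is 11. These differ, so the equilibrium is in mixed strategies.
Let the inspector play day 1 with probability p. The inspectee is indifferent when −5p + 18(1−p) = 11p + 8(1−p), giving p = 5/13.

5/13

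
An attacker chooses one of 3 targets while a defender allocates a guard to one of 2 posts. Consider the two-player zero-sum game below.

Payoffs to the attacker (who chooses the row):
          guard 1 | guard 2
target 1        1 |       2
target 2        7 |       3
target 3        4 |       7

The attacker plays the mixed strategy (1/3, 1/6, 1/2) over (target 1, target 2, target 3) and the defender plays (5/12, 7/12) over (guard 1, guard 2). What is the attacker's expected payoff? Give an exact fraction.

301/72

Against (5/12, 7/12), each row's expected payoff is target 1: 19/12; target 2: 14/3; target 3: 23/4.
Taking the (1/3, 1/6, 1/2)-weighted average: (1/3)·(19/12) + (1/6)·(14/3) + (1/2)·(23/4) = 301/72.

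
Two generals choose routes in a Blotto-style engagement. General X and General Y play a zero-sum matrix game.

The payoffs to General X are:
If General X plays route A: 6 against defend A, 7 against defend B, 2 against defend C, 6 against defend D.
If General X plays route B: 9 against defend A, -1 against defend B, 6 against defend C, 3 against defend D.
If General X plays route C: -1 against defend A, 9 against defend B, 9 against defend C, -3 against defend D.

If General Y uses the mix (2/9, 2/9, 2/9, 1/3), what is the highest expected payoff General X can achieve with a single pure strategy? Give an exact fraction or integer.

16/3

route A: (6)·(2/9) + (7)·(2/9) + (2)·(2/9) + (6)·(1/3) = 16/3.
route B: (9)·(2/9) + (-1)·(2/9) + (6)·(2/9) + (3)·(1/3) = 37/9.
route C: (-1)·(2/9) + (9)·(2/9) + (9)·(2/9) + (-3)·(1/3) = 25/9.
The best pure response is route A with expected payoff 16/3.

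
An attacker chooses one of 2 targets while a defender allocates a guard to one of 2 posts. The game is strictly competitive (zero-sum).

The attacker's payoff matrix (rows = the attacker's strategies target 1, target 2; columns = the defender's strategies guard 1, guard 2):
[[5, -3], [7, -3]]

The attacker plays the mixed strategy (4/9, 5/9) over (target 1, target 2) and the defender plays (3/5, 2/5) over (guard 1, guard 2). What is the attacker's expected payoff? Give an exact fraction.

37/15

Against (3/5, 2/5), each row's expected payoff is target 1: 9/5; target 2: 3.
Taking the (4/9, 5/9)-weighted average: (4/9)·(9/5) + (5/9)·(3) = 37/15.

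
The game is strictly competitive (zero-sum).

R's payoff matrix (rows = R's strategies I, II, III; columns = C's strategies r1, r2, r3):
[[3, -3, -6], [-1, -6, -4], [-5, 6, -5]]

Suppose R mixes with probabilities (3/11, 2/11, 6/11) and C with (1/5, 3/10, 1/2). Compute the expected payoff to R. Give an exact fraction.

Against (1/5, 3/10, 1/2), each row's expected payoff is I: -33/10; II: -4; III: -17/10.
Taking the (3/11, 2/11, 6/11)-weighted average: (3/11)·(-33/10) + (2/11)·(-4) + (6/11)·(-17/10) = -281/110.

-281/110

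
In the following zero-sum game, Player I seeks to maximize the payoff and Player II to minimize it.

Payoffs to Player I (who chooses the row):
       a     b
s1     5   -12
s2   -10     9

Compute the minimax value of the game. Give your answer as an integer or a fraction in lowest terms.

-25/12

Row minima are -12 and -10, so Player I's maximin is -10; column maxima are 5 and 9, so Player II's minimax is 5. These differ, so the equilibrium is in mixed strategies.
Let Player I play s1 with probability p. Player II is indifferent when 5p − 10(1−p) = −12p + 9(1−p), giving p = 19/36.
Let Player II play a with probability q. Player I is indifferent when 5q − 12(1−q) = −10q + 9(1−q), giving q = 7/12.
The value is 5·(7/12) + (-12)·(5/12) = -25/12.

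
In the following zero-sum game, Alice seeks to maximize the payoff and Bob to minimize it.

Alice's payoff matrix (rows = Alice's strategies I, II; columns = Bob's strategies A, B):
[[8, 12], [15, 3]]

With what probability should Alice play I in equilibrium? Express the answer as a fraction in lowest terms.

Row minima are 8 and 3, so Alice's maximin is 8; column maxima are 15 and 12, so Bob's minimax is 12. These differ, so the equilibrium is in mixed strategies.
Let Alice play I with probability p. Bob is indifferent when 8p + 15(1−p) = 12p + 3(1−p), giving p = 3/4.

3/4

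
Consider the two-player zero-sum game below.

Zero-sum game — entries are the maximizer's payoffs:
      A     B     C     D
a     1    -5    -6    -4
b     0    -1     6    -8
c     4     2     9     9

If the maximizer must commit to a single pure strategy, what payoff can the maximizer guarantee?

2

The worst-case payoff for each row is a: -6, b: -8, c: 2.
The best of these is 2.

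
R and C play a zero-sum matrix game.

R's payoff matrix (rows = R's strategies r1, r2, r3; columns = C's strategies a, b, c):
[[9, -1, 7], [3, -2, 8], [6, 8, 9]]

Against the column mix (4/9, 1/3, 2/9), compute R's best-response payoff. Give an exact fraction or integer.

r1: (9)·(4/9) + (-1)·(1/3) + (7)·(2/9) = 47/9.
r2: (3)·(4/9) + (-2)·(1/3) + (8)·(2/9) = 22/9.
r3: (6)·(4/9) + (8)·(1/3) + (9)·(2/9) = 22/3.
The best pure response is r3 with expected payoff 22/3.

22/3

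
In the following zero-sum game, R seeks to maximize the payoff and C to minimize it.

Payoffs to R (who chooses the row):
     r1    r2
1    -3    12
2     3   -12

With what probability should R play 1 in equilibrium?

Row minima are -3 and -12, so R's maximin is -3; column maxima are 3 and 12, so C's minimax is 3. These differ, so the equilibrium is in mixed strategies.
Let R play 1 with probability p. C is indifferent when −3p + 3(1−p) = 12p − 12(1−p), giving p = 1/2.

1/2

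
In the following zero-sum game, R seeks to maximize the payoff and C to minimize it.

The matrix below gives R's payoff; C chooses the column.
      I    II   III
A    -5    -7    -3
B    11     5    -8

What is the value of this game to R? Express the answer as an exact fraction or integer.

-71/17

Column I is strictly dominated by II for C (it gives R more in every row).
The remaining 2×2 game on (A, B) × (II, III) has no saddle point. Let R play A with probability p; indifference gives −7p + 5(1−p) = −3p − 8(1−p), so p = 13/17.
Similarly C's optimal q on II is 5/17, and the value is -7·(5/17) + (-3)·(12/17) = -71/17.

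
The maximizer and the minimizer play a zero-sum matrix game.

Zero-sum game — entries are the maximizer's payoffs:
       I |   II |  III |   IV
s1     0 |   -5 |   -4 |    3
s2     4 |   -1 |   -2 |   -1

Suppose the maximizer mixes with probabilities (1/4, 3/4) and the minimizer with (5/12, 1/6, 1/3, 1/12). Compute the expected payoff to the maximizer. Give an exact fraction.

Against (5/12, 1/6, 1/3, 1/12), each row's expected payoff is s1: -23/12; s2: 3/4.
Taking the (1/4, 3/4)-weighted average: (1/4)·(-23/12) + (3/4)·(3/4) = 1/12.

1/12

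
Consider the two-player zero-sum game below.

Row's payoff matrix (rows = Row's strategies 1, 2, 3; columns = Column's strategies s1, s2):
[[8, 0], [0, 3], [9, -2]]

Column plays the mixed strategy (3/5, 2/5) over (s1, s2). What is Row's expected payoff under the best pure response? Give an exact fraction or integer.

24/5

1: (8)·(3/5) + (0)·(2/5) = 24/5.
2: (0)·(3/5) + (3)·(2/5) = 6/5.
3: (9)·(3/5) + (-2)·(2/5) = 23/5.
The best pure response is 1 with expected payoff 24/5.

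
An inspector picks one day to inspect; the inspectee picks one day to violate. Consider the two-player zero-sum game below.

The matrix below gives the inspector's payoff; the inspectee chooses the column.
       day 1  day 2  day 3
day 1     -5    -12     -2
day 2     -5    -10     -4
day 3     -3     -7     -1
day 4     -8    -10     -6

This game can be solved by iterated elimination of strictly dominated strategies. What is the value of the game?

-7

Column day 1 is strictly dominated by day 2 for the inspectee (-12<-5, -10<-5, -7<-3, -10<-8); eliminate day 1.
Row day 2 is strictly dominated by row day 3 (-7>-10, -1>-4); eliminate day 2.
Row day 4 is strictly dominated by row day 3 (-7>-10, -1>-6); eliminate day 4.
Row day 1 is strictly dominated by row day 3 (-7>-12, -1>-2); eliminate day 1.
Column day 3 is strictly dominated by day 2 for the inspectee (-7<-1); eliminate day 3.
Only (day 3, day 2) remains, with payoff -7.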